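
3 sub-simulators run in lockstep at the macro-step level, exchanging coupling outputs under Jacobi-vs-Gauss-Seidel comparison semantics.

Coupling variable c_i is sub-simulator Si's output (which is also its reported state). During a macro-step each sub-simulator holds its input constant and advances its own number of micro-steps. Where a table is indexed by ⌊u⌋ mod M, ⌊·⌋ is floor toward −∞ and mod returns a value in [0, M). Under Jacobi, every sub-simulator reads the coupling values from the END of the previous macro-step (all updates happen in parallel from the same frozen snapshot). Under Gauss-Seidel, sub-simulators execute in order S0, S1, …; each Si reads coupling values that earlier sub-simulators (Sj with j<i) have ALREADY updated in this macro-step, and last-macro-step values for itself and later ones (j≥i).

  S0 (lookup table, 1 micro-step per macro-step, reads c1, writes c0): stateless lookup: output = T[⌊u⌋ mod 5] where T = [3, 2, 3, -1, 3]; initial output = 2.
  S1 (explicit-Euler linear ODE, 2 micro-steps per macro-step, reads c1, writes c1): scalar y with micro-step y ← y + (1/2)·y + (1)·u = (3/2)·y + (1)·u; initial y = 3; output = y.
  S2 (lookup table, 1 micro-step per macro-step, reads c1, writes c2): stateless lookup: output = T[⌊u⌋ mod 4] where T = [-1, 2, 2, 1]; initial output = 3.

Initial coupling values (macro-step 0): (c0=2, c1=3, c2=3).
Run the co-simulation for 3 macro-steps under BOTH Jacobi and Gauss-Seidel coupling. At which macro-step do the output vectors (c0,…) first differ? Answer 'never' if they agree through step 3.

first divergence at macro-step: 1

[Jacobi] macro 1: S0 reads c1=3 → after 1×micro: -1; S1 reads c1=3 → after 2×micro: 57/4; S2 reads c1=3 → after 1×micro: 1 ⇒ (c0=-1, c1=57/4, c2=1)
[Jacobi] macro 2: S0 reads c1=57/4 → after 1×micro: 3; S1 reads c1=57/4 → after 2×micro: 1083/16; S2 reads c1=57/4 → after 1×micro: 2 ⇒ (c0=3, c1=1083/16, c2=2)
[Jacobi] macro 3: S0 reads c1=1083/16 → after 1×micro: 3; S1 reads c1=1083/16 → after 2×micro: 20577/64; S2 reads c1=1083/16 → after 1×micro: 1 ⇒ (c0=3, c1=20577/64, c2=1)
[Gauss-Seidel] macro 1: S0 reads c1=3 → after 1×micro: -1; S1 reads c1=3 → after 2×micro: 57/4; S2 reads c1=57/4 → after 1×micro: 2 ⇒ (c0=-1, c1=57/4, c2=2)
[Gauss-Seidel] macro 2: S0 reads c1=57/4 → after 1×micro: 3; S1 reads c1=57/4 → after 2×micro: 1083/16; S2 reads c1=1083/16 → after 1×micro: 1 ⇒ (c0=3, c1=1083/16, c2=1)
[Gauss-Seidel] macro 3: S0 reads c1=1083/16 → after 1×micro: 3; S1 reads c1=1083/16 → after 2×micro: 20577/64; S2 reads c1=20577/64 → after 1×micro: 2 ⇒ (c0=3, c1=20577/64, c2=2)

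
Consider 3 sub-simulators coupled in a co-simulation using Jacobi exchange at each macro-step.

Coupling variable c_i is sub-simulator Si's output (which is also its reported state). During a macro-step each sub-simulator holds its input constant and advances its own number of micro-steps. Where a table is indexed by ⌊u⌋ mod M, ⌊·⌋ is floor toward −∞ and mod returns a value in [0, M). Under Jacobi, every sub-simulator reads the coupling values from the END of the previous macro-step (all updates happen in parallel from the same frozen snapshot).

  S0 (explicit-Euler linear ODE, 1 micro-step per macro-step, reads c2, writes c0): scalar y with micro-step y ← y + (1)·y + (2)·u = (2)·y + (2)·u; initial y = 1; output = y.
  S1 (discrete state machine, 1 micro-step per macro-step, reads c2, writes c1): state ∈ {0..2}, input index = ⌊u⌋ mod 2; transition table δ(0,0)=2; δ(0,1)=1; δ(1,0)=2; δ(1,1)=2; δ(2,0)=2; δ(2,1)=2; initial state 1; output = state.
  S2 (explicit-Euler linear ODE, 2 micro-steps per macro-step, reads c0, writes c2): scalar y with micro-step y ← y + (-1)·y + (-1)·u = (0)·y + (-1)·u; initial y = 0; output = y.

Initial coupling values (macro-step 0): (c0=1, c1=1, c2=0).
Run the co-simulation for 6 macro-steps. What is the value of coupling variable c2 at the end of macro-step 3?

c2 at macro-step 3 = -2

macro 1: S0 reads c2=0 → after 1×micro: 2; S1 reads c2=0 → after 1×micro: 2; S2 reads c0=1 → after 2×micro: -1 ⇒ (c0=2, c1=2, c2=-1)
macro 2: S0 reads c2=-1 → after 1×micro: 2; S1 reads c2=-1 → after 1×micro: 2; S2 reads c0=2 → after 2×micro: -2 ⇒ (c0=2, c1=2, c2=-2)
macro 3: S0 reads c2=-2 → after 1×micro: 0; S1 reads c2=-2 → after 1×micro: 2; S2 reads c0=2 → after 2×micro: -2 ⇒ (c0=0, c1=2, c2=-2)
macro 4: S0 reads c2=-2 → after 1×micro: -4; S1 reads c2=-2 → after 1×micro: 2; S2 reads c0=0 → after 2×micro: 0 ⇒ (c0=-4, c1=2, c2=0)
macro 5: S0 reads c2=0 → after 1×micro: -8; S1 reads c2=0 → after 1×micro: 2; S2 reads c0=-4 → after 2×micro: 4 ⇒ (c0=-8, c1=2, c2=4)
macro 6: S0 reads c2=4 → after 1×micro: -8; S1 reads c2=4 → after 1×micro: 2; S2 reads c0=-8 → after 2×micro: 8 ⇒ (c0=-8, c1=2, c2=8)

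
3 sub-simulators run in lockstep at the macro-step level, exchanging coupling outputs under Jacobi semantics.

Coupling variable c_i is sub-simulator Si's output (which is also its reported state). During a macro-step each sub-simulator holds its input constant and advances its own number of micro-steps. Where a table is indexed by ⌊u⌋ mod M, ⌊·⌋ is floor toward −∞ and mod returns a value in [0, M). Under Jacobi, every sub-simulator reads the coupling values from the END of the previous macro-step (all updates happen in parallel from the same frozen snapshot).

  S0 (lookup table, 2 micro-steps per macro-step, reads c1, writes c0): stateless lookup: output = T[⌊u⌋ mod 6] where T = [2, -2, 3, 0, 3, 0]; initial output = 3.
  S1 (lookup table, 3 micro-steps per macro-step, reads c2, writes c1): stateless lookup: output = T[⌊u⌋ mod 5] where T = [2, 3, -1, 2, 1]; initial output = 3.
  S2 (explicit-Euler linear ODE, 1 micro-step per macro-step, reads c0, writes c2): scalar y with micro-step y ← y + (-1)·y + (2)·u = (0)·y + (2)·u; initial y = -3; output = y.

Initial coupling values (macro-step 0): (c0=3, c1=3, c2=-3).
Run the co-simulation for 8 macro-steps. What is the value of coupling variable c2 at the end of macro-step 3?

macro 1: S0 reads c1=3 → after 2×micro: 0; S1 reads c2=-3 → after 3×micro: -1; S2 reads c0=3 → after 1×micro: 6 ⇒ (c0=0, c1=-1, c2=6)
macro 2: S0 reads c1=-1 → after 2×micro: 0; S1 reads c2=6 → after 3×micro: 3; S2 reads c0=0 → after 1×micro: 0 ⇒ (c0=0, c1=3, c2=0)
macro 3: S0 reads c1=3 → after 2×micro: 0; S1 reads c2=0 → after 3×micro: 2; S2 reads c0=0 → after 1×micro: 0 ⇒ (c0=0, c1=2, c2=0)
macro 4: S0 reads c1=2 → after 2×micro: 3; S1 reads c2=0 → after 3×micro: 2; S2 reads c0=0 → after 1×micro: 0 ⇒ (c0=3, c1=2, c2=0)
macro 5: S0 reads c1=2 → after 2×micro: 3; S1 reads c2=0 → after 3×micro: 2; S2 reads c0=3 → after 1×micro: 6 ⇒ (c0=3, c1=2, c2=6)
macro 6: S0 reads c1=2 → after 2×micro: 3; S1 reads c2=6 → after 3×micro: 3; S2 reads c0=3 → after 1×micro: 6 ⇒ (c0=3, c1=3, c2=6)
macro 7: S0 reads c1=3 → after 2×micro: 0; S1 reads c2=6 → after 3×micro: 3; S2 reads c0=3 → after 1×micro: 6 ⇒ (c0=0, c1=3, c2=6)
macro 8: S0 reads c1=3 → after 2×micro: 0; S1 reads c2=6 → after 3×micro: 3; S2 reads c0=0 → after 1×micro: 0 ⇒ (c0=0, c1=3, c2=0)

c2 at macro-step 3 = 0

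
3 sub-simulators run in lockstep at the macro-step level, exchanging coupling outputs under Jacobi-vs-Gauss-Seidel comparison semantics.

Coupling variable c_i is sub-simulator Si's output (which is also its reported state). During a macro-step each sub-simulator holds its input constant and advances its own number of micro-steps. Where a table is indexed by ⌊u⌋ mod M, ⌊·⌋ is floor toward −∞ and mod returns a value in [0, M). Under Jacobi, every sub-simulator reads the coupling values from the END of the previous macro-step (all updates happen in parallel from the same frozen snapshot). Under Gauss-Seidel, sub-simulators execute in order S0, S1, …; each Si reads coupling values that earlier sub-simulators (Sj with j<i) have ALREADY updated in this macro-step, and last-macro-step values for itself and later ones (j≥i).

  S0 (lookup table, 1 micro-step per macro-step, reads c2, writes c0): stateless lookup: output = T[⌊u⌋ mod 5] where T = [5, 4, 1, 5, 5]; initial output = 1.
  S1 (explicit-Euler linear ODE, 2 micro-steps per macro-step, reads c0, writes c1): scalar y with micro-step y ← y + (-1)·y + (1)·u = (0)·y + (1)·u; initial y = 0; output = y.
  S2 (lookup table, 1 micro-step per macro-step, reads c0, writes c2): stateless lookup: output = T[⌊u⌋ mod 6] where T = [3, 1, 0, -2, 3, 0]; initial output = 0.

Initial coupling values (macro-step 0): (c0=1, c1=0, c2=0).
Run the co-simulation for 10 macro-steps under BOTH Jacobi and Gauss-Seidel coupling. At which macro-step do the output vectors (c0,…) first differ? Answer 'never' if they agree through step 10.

[Jacobi] macro 1: S0 reads c2=0 → after 1×micro: 5; S1 reads c0=1 → after 2×micro: 1; S2 reads c0=1 → after 1×micro: 1 ⇒ (c0=5, c1=1, c2=1)
[Jacobi] macro 2: S0 reads c2=1 → after 1×micro: 4; S1 reads c0=5 → after 2×micro: 5; S2 reads c0=5 → after 1×micro: 0 ⇒ (c0=4, c1=5, c2=0)
[Jacobi] macro 3: S0 reads c2=0 → after 1×micro: 5; S1 reads c0=4 → after 2×micro: 4; S2 reads c0=4 → after 1×micro: 3 ⇒ (c0=5, c1=4, c2=3)
[Jacobi] macro 4: S0 reads c2=3 → after 1×micro: 5; S1 reads c0=5 → after 2×micro: 5; S2 reads c0=5 → after 1×micro: 0 ⇒ (c0=5, c1=5, c2=0)
[Jacobi] macro 5: S0 reads c2=0 → after 1×micro: 5; S1 reads c0=5 → after 2×micro: 5; S2 reads c0=5 → after 1×micro: 0 ⇒ (c0=5, c1=5, c2=0)
[Jacobi] macro 6: S0 reads c2=0 → after 1×micro: 5; S1 reads c0=5 → after 2×micro: 5; S2 reads c0=5 → after 1×micro: 0 ⇒ (c0=5, c1=5, c2=0)
[Jacobi] macro 7: S0 reads c2=0 → after 1×micro: 5; S1 reads c0=5 → after 2×micro: 5; S2 reads c0=5 → after 1×micro: 0 ⇒ (c0=5, c1=5, c2=0)
[Jacobi] macro 8: S0 reads c2=0 → after 1×micro: 5; S1 reads c0=5 → after 2×micro: 5; S2 reads c0=5 → after 1×micro: 0 ⇒ (c0=5, c1=5, c2=0)
[Jacobi] macro 9: S0 reads c2=0 → after 1×micro: 5; S1 reads c0=5 → after 2×micro: 5; S2 reads c0=5 → after 1×micro: 0 ⇒ (c0=5, c1=5, c2=0)
[Jacobi] macro 10: S0 reads c2=0 → after 1×micro: 5; S1 reads c0=5 → after 2×micro: 5; S2 reads c0=5 → after 1×micro: 0 ⇒ (c0=5, c1=5, c2=0)
[Gauss-Seidel] macro 1: S0 reads c2=0 → after 1×micro: 5; S1 reads c0=5 → after 2×micro: 5; S2 reads c0=5 → after 1×micro: 0 ⇒ (c0=5, c1=5, c2=0)
[Gauss-Seidel] macro 2: S0 reads c2=0 → after 1×micro: 5; S1 reads c0=5 → after 2×micro: 5; S2 reads c0=5 → after 1×micro: 0 ⇒ (c0=5, c1=5, c2=0)
[Gauss-Seidel] macro 3: S0 reads c2=0 → after 1×micro: 5; S1 reads c0=5 → after 2×micro: 5; S2 reads c0=5 → after 1×micro: 0 ⇒ (c0=5, c1=5, c2=0)
[Gauss-Seidel] macro 4: S0 reads c2=0 → after 1×micro: 5; S1 reads c0=5 → after 2×micro: 5; S2 reads c0=5 → after 1×micro: 0 ⇒ (c0=5, c1=5, c2=0)
[Gauss-Seidel] macro 5: S0 reads c2=0 → after 1×micro: 5; S1 reads c0=5 → after 2×micro: 5; S2 reads c0=5 → after 1×micro: 0 ⇒ (c0=5, c1=5, c2=0)
[Gauss-Seidel] macro 6: S0 reads c2=0 → after 1×micro: 5; S1 reads c0=5 → after 2×micro: 5; S2 reads c0=5 → after 1×micro: 0 ⇒ (c0=5, c1=5, c2=0)
[Gauss-Seidel] macro 7: S0 reads c2=0 → after 1×micro: 5; S1 reads c0=5 → after 2×micro: 5; S2 reads c0=5 → after 1×micro: 0 ⇒ (c0=5, c1=5, c2=0)
[Gauss-Seidel] macro 8: S0 reads c2=0 → after 1×micro: 5; S1 reads c0=5 → after 2×micro: 5; S2 reads c0=5 → after 1×micro: 0 ⇒ (c0=5, c1=5, c2=0)
[Gauss-Seidel] macro 9: S0 reads c2=0 → after 1×micro: 5; S1 reads c0=5 → after 2×micro: 5; S2 reads c0=5 → after 1×micro: 0 ⇒ (c0=5, c1=5, c2=0)
[Gauss-Seidel] macro 10: S0 reads c2=0 → after 1×micro: 5; S1 reads c0=5 → after 2×micro: 5; S2 reads c0=5 → after 1×micro: 0 ⇒ (c0=5, c1=5, c2=0)

first divergence at macro-step: 1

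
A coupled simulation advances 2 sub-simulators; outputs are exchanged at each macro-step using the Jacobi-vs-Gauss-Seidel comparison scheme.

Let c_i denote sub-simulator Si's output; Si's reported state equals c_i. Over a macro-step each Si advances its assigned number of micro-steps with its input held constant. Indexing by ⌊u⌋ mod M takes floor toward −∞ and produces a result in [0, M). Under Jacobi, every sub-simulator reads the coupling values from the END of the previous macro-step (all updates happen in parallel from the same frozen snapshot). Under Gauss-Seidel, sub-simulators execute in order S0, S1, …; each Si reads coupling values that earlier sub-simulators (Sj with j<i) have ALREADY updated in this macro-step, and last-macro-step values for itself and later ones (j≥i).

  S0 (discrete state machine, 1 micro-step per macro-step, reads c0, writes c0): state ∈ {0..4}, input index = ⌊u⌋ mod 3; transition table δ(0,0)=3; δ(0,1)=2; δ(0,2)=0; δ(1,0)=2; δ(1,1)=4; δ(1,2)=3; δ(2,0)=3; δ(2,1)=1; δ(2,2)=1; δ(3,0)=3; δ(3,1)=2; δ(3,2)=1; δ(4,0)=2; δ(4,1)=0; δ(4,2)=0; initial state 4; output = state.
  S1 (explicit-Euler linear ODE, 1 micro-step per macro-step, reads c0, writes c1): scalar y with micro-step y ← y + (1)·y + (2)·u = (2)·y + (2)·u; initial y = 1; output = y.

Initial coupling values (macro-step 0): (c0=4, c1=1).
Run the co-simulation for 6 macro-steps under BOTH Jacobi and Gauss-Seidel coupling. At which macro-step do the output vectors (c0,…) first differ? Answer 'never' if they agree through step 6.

[Jacobi] macro 1: S0 reads c0=4 → after 1×micro: 0; S1 reads c0=4 → after 1×micro: 10 ⇒ (c0=0, c1=10)
[Jacobi] macro 2: S0 reads c0=0 → after 1×micro: 3; S1 reads c0=0 → after 1×micro: 20 ⇒ (c0=3, c1=20)
[Jacobi] macro 3: S0 reads c0=3 → after 1×micro: 3; S1 reads c0=3 → after 1×micro: 46 ⇒ (c0=3, c1=46)
[Jacobi] macro 4: S0 reads c0=3 → after 1×micro: 3; S1 reads c0=3 → after 1×micro: 98 ⇒ (c0=3, c1=98)
[Jacobi] macro 5: S0 reads c0=3 → after 1×micro: 3; S1 reads c0=3 → after 1×micro: 202 ⇒ (c0=3, c1=202)
[Jacobi] macro 6: S0 reads c0=3 → after 1×micro: 3; S1 reads c0=3 → after 1×micro: 410 ⇒ (c0=3, c1=410)
[Gauss-Seidel] macro 1: S0 reads c0=4 → after 1×micro: 0; S1 reads c0=0 → after 1×micro: 2 ⇒ (c0=0, c1=2)
[Gauss-Seidel] macro 2: S0 reads c0=0 → after 1×micro: 3; S1 reads c0=3 → after 1×micro: 10 ⇒ (c0=3, c1=10)
[Gauss-Seidel] macro 3: S0 reads c0=3 → after 1×micro: 3; S1 reads c0=3 → after 1×micro: 26 ⇒ (c0=3, c1=26)
[Gauss-Seidel] macro 4: S0 reads c0=3 → after 1×micro: 3; S1 reads c0=3 → after 1×micro: 58 ⇒ (c0=3, c1=58)
[Gauss-Seidel] macro 5: S0 reads c0=3 → after 1×micro: 3; S1 reads c0=3 → after 1×micro: 122 ⇒ (c0=3, c1=122)
[Gauss-Seidel] macro 6: S0 reads c0=3 → after 1×micro: 3; S1 reads c0=3 → after 1×micro: 250 ⇒ (c0=3, c1=250)

first divergence at macro-step: 1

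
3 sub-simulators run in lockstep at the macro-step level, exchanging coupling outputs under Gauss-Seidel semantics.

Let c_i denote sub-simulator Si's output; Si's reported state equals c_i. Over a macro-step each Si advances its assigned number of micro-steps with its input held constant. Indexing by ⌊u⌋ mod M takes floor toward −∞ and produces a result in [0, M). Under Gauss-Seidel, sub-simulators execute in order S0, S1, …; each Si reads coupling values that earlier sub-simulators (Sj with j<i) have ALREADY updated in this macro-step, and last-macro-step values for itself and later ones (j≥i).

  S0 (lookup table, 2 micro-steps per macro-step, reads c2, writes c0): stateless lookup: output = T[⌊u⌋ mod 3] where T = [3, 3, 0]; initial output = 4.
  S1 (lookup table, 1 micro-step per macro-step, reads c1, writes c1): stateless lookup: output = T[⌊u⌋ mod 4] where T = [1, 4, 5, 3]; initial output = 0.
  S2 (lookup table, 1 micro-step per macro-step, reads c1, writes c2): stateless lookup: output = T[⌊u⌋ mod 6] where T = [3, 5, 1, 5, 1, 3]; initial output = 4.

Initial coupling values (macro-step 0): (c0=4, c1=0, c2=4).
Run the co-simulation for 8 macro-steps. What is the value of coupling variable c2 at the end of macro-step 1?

macro 1: S0 reads c2=4 → after 2×micro: 3; S1 reads c1=0 → after 1×micro: 1; S2 reads c1=1 → after 1×micro: 5 ⇒ (c0=3, c1=1, c2=5)
macro 2: S0 reads c2=5 → after 2×micro: 0; S1 reads c1=1 → after 1×micro: 4; S2 reads c1=4 → after 1×micro: 1 ⇒ (c0=0, c1=4, c2=1)
macro 3: S0 reads c2=1 → after 2×micro: 3; S1 reads c1=4 → after 1×micro: 1; S2 reads c1=1 → after 1×micro: 5 ⇒ (c0=3, c1=1, c2=5)
macro 4: S0 reads c2=5 → after 2×micro: 0; S1 reads c1=1 → after 1×micro: 4; S2 reads c1=4 → after 1×micro: 1 ⇒ (c0=0, c1=4, c2=1)
macro 5: S0 reads c2=1 → after 2×micro: 3; S1 reads c1=4 → after 1×micro: 1; S2 reads c1=1 → after 1×micro: 5 ⇒ (c0=3, c1=1, c2=5)
macro 6: S0 reads c2=5 → after 2×micro: 0; S1 reads c1=1 → after 1×micro: 4; S2 reads c1=4 → after 1×micro: 1 ⇒ (c0=0, c1=4, c2=1)
macro 7: S0 reads c2=1 → after 2×micro: 3; S1 reads c1=4 → after 1×micro: 1; S2 reads c1=1 → after 1×micro: 5 ⇒ (c0=3, c1=1, c2=5)
macro 8: S0 reads c2=5 → after 2×micro: 0; S1 reads c1=1 → after 1×micro: 4; S2 reads c1=4 → after 1×micro: 1 ⇒ (c0=0, c1=4, c2=1)

c2 at macro-step 1 = 5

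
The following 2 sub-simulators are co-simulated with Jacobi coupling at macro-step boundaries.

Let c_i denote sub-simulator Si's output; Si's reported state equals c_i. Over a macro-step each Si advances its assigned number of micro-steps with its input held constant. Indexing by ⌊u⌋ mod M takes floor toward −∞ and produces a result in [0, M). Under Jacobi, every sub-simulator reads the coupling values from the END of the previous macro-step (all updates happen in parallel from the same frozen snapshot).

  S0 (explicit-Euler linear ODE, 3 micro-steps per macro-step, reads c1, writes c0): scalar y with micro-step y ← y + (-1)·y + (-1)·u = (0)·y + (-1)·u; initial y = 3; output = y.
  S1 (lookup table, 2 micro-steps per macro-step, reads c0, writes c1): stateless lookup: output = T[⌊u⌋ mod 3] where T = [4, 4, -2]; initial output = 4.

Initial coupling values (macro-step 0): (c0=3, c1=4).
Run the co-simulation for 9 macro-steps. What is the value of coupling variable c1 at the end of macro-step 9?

c1 at macro-step 9 = -2

macro 1: S0 reads c1=4 → after 3×micro: -4; S1 reads c0=3 → after 2×micro: 4 ⇒ (c0=-4, c1=4)
macro 2: S0 reads c1=4 → after 3×micro: -4; S1 reads c0=-4 → after 2×micro: -2 ⇒ (c0=-4, c1=-2)
macro 3: S0 reads c1=-2 → after 3×micro: 2; S1 reads c0=-4 → after 2×micro: -2 ⇒ (c0=2, c1=-2)
macro 4: S0 reads c1=-2 → after 3×micro: 2; S1 reads c0=2 → after 2×micro: -2 ⇒ (c0=2, c1=-2)
macro 5: S0 reads c1=-2 → after 3×micro: 2; S1 reads c0=2 → after 2×micro: -2 ⇒ (c0=2, c1=-2)
macro 6: S0 reads c1=-2 → after 3×micro: 2; S1 reads c0=2 → after 2×micro: -2 ⇒ (c0=2, c1=-2)
macro 7: S0 reads c1=-2 → after 3×micro: 2; S1 reads c0=2 → after 2×micro: -2 ⇒ (c0=2, c1=-2)
macro 8: S0 reads c1=-2 → after 3×micro: 2; S1 reads c0=2 → after 2×micro: -2 ⇒ (c0=2, c1=-2)
macro 9: S0 reads c1=-2 → after 3×micro: 2; S1 reads c0=2 → after 2×micro: -2 ⇒ (c0=2, c1=-2)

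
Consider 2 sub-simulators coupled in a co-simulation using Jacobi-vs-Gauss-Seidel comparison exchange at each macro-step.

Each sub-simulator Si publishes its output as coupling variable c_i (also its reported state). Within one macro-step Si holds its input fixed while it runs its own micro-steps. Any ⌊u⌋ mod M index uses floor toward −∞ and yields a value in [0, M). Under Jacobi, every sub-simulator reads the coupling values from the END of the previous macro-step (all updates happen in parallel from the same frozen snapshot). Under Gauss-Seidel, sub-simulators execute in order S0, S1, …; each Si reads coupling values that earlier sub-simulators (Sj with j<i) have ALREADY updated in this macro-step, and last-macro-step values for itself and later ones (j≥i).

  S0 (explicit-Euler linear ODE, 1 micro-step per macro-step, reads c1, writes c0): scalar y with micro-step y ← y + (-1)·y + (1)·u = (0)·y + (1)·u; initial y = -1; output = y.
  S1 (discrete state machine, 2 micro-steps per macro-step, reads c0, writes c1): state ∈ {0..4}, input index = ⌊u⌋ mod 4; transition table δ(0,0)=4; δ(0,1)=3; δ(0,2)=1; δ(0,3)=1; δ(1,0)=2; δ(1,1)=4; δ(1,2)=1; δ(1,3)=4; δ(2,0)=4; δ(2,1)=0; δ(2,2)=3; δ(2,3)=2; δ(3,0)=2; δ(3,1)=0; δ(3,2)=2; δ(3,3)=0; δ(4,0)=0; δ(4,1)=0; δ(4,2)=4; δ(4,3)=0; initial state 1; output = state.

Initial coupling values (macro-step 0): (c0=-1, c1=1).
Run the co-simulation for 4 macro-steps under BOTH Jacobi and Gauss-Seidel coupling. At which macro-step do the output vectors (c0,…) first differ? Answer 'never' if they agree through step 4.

[Jacobi] macro 1: S0 reads c1=1 → after 1×micro: 1; S1 reads c0=-1 → after 2×micro: 0 ⇒ (c0=1, c1=0)
[Jacobi] macro 2: S0 reads c1=0 → after 1×micro: 0; S1 reads c0=1 → after 2×micro: 0 ⇒ (c0=0, c1=0)
[Jacobi] macro 3: S0 reads c1=0 → after 1×micro: 0; S1 reads c0=0 → after 2×micro: 0 ⇒ (c0=0, c1=0)
[Jacobi] macro 4: S0 reads c1=0 → after 1×micro: 0; S1 reads c0=0 → after 2×micro: 0 ⇒ (c0=0, c1=0)
[Gauss-Seidel] macro 1: S0 reads c1=1 → after 1×micro: 1; S1 reads c0=1 → after 2×micro: 0 ⇒ (c0=1, c1=0)
[Gauss-Seidel] macro 2: S0 reads c1=0 → after 1×micro: 0; S1 reads c0=0 → after 2×micro: 0 ⇒ (c0=0, c1=0)
[Gauss-Seidel] macro 3: S0 reads c1=0 → after 1×micro: 0; S1 reads c0=0 → after 2×micro: 0 ⇒ (c0=0, c1=0)
[Gauss-Seidel] macro 4: S0 reads c1=0 → after 1×micro: 0; S1 reads c0=0 → after 2×micro: 0 ⇒ (c0=0, c1=0)

first divergence at macro-step: never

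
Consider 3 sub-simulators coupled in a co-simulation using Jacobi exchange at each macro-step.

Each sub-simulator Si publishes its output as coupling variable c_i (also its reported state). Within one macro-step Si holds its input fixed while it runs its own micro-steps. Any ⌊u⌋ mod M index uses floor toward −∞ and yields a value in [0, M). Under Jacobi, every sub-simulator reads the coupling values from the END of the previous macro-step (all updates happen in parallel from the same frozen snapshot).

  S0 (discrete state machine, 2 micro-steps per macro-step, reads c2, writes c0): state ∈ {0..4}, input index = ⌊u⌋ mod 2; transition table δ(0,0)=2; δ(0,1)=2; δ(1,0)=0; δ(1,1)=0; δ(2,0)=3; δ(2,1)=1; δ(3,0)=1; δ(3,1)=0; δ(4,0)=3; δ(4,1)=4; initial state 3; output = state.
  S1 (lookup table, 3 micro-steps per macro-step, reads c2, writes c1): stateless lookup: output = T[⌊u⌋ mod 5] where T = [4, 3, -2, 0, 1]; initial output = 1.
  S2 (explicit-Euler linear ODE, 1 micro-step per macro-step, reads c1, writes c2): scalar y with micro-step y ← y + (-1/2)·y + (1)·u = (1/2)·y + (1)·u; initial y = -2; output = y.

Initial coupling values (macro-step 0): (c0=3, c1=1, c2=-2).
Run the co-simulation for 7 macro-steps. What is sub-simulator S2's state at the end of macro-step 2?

S2 state at macro-step 2 = 0

macro 1: S0 reads c2=-2 → after 2×micro: 0; S1 reads c2=-2 → after 3×micro: 0; S2 reads c1=1 → after 1×micro: 0 ⇒ (c0=0, c1=0, c2=0)
macro 2: S0 reads c2=0 → after 2×micro: 3; S1 reads c2=0 → after 3×micro: 4; S2 reads c1=0 → after 1×micro: 0 ⇒ (c0=3, c1=4, c2=0)
macro 3: S0 reads c2=0 → after 2×micro: 0; S1 reads c2=0 → after 3×micro: 4; S2 reads c1=4 → after 1×micro: 4 ⇒ (c0=0, c1=4, c2=4)
macro 4: S0 reads c2=4 → after 2×micro: 3; S1 reads c2=4 → after 3×micro: 1; S2 reads c1=4 → after 1×micro: 6 ⇒ (c0=3, c1=1, c2=6)
macro 5: S0 reads c2=6 → after 2×micro: 0; S1 reads c2=6 → after 3×micro: 3; S2 reads c1=1 → after 1×micro: 4 ⇒ (c0=0, c1=3, c2=4)
macro 6: S0 reads c2=4 → after 2×micro: 3; S1 reads c2=4 → after 3×micro: 1; S2 reads c1=3 → after 1×micro: 5 ⇒ (c0=3, c1=1, c2=5)
macro 7: S0 reads c2=5 → after 2×micro: 2; S1 reads c2=5 → after 3×micro: 4; S2 reads c1=1 → after 1×micro: 7/2 ⇒ (c0=2, c1=4, c2=7/2)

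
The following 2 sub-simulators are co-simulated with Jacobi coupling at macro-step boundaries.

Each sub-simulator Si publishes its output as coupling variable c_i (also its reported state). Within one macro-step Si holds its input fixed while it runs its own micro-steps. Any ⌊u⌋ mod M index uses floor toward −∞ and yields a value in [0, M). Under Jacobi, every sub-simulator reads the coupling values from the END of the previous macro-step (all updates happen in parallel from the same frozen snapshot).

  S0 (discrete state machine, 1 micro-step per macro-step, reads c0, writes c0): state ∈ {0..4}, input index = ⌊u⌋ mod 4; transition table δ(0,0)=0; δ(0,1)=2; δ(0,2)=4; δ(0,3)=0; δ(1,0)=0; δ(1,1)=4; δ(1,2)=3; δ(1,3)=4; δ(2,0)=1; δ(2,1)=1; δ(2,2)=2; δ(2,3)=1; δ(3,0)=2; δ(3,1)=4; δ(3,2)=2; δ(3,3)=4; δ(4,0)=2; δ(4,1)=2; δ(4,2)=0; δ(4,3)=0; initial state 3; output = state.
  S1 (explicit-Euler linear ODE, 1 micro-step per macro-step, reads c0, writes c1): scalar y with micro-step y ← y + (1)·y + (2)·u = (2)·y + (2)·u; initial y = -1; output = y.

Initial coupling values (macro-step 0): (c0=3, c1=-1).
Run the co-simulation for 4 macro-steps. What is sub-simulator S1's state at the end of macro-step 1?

S1 state at macro-step 1 = 4

macro 1: S0 reads c0=3 → after 1×micro: 4; S1 reads c0=3 → after 1×micro: 4 ⇒ (c0=4, c1=4)
macro 2: S0 reads c0=4 → after 1×micro: 2; S1 reads c0=4 → after 1×micro: 16 ⇒ (c0=2, c1=16)
macro 3: S0 reads c0=2 → after 1×micro: 2; S1 reads c0=2 → after 1×micro: 36 ⇒ (c0=2, c1=36)
macro 4: S0 reads c0=2 → after 1×micro: 2; S1 reads c0=2 → after 1×micro: 76 ⇒ (c0=2, c1=76)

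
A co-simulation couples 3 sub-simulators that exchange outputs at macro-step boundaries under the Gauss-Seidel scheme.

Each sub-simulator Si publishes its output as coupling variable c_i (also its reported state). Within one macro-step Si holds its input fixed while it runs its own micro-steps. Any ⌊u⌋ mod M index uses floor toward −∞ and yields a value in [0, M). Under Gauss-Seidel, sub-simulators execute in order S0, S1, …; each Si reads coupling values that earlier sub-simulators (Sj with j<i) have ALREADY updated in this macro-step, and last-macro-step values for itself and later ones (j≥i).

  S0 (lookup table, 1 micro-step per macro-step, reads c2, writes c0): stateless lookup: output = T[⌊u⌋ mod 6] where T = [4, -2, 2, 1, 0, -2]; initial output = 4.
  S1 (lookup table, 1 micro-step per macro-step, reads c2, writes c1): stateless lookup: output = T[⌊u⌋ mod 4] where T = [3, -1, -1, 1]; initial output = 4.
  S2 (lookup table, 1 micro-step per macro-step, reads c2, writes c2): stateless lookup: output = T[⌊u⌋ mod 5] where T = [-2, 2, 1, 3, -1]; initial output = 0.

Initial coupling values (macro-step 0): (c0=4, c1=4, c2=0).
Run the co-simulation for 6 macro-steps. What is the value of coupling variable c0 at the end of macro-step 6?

c0 at macro-step 6 = 1

macro 1: S0 reads c2=0 → after 1×micro: 4; S1 reads c2=0 → after 1×micro: 3; S2 reads c2=0 → after 1×micro: -2 ⇒ (c0=4, c1=3, c2=-2)
macro 2: S0 reads c2=-2 → after 1×micro: 0; S1 reads c2=-2 → after 1×micro: -1; S2 reads c2=-2 → after 1×micro: 3 ⇒ (c0=0, c1=-1, c2=3)
macro 3: S0 reads c2=3 → after 1×micro: 1; S1 reads c2=3 → after 1×micro: 1; S2 reads c2=3 → after 1×micro: 3 ⇒ (c0=1, c1=1, c2=3)
macro 4: S0 reads c2=3 → after 1×micro: 1; S1 reads c2=3 → after 1×micro: 1; S2 reads c2=3 → after 1×micro: 3 ⇒ (c0=1, c1=1, c2=3)
macro 5: S0 reads c2=3 → after 1×micro: 1; S1 reads c2=3 → after 1×micro: 1; S2 reads c2=3 → after 1×micro: 3 ⇒ (c0=1, c1=1, c2=3)
macro 6: S0 reads c2=3 → after 1×micro: 1; S1 reads c2=3 → after 1×micro: 1; S2 reads c2=3 → after 1×micro: 3 ⇒ (c0=1, c1=1, c2=3)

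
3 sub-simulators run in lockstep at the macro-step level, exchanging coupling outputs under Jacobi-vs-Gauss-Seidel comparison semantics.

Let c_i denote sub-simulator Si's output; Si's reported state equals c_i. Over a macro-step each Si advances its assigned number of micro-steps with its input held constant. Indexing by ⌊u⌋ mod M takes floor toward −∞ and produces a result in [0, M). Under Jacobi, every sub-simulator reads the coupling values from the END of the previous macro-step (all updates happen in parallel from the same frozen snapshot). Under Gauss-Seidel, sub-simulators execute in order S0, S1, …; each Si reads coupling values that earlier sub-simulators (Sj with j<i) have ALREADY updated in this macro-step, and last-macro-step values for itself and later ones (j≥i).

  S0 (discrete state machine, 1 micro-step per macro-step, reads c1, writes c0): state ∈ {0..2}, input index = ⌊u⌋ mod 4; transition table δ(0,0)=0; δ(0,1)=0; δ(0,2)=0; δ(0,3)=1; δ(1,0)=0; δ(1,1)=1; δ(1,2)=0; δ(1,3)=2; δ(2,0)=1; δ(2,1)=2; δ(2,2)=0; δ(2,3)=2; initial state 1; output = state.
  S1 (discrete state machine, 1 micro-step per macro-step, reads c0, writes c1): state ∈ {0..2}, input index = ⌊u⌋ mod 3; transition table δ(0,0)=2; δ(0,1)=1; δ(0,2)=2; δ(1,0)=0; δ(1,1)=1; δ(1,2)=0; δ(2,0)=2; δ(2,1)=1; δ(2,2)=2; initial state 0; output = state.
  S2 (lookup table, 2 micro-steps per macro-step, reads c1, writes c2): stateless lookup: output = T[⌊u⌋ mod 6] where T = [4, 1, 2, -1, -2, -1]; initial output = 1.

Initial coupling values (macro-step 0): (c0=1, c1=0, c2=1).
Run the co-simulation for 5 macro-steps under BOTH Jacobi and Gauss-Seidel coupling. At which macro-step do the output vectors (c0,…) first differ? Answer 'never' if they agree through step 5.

[Jacobi] macro 1: S0 reads c1=0 → after 1×micro: 0; S1 reads c0=1 → after 1×micro: 1; S2 reads c1=0 → after 2×micro: 4 ⇒ (c0=0, c1=1, c2=4)
[Jacobi] macro 2: S0 reads c1=1 → after 1×micro: 0; S1 reads c0=0 → after 1×micro: 0; S2 reads c1=1 → after 2×micro: 1 ⇒ (c0=0, c1=0, c2=1)
[Jacobi] macro 3: S0 reads c1=0 → after 1×micro: 0; S1 reads c0=0 → after 1×micro: 2; S2 reads c1=0 → after 2×micro: 4 ⇒ (c0=0, c1=2, c2=4)
[Jacobi] macro 4: S0 reads c1=2 → after 1×micro: 0; S1 reads c0=0 → after 1×micro: 2; S2 reads c1=2 → after 2×micro: 2 ⇒ (c0=0, c1=2, c2=2)
[Jacobi] macro 5: S0 reads c1=2 → after 1×micro: 0; S1 reads c0=0 → after 1×micro: 2; S2 reads c1=2 → after 2×micro: 2 ⇒ (c0=0, c1=2, c2=2)
[Gauss-Seidel] macro 1: S0 reads c1=0 → after 1×micro: 0; S1 reads c0=0 → after 1×micro: 2; S2 reads c1=2 → after 2×micro: 2 ⇒ (c0=0, c1=2, c2=2)
[Gauss-Seidel] macro 2: S0 reads c1=2 → after 1×micro: 0; S1 reads c0=0 → after 1×micro: 2; S2 reads c1=2 → after 2×micro: 2 ⇒ (c0=0, c1=2, c2=2)
[Gauss-Seidel] macro 3: S0 reads c1=2 → after 1×micro: 0; S1 reads c0=0 → after 1×micro: 2; S2 reads c1=2 → after 2×micro: 2 ⇒ (c0=0, c1=2, c2=2)
[Gauss-Seidel] macro 4: S0 reads c1=2 → after 1×micro: 0; S1 reads c0=0 → after 1×micro: 2; S2 reads c1=2 → after 2×micro: 2 ⇒ (c0=0, c1=2, c2=2)
[Gauss-Seidel] macro 5: S0 reads c1=2 → after 1×micro: 0; S1 reads c0=0 → after 1×micro: 2; S2 reads c1=2 → after 2×micro: 2 ⇒ (c0=0, c1=2, c2=2)

first divergence at macro-step: 1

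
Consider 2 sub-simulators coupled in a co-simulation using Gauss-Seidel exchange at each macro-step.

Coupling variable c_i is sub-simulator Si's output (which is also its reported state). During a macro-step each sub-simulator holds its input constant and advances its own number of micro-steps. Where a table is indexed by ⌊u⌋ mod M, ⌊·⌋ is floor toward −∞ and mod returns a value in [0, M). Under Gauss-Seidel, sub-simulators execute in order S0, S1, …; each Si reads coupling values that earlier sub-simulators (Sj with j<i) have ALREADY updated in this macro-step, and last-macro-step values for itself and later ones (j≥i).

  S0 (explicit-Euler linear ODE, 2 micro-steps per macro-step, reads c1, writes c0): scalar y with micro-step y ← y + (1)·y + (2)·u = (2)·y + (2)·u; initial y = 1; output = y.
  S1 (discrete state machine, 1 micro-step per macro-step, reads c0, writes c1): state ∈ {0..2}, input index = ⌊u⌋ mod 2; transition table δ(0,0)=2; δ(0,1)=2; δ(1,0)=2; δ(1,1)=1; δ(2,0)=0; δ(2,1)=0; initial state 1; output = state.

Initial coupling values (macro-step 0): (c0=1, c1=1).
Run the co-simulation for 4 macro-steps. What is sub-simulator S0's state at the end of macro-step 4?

macro 1: S0 reads c1=1 → after 2×micro: 10; S1 reads c0=10 → after 1×micro: 2 ⇒ (c0=10, c1=2)
macro 2: S0 reads c1=2 → after 2×micro: 52; S1 reads c0=52 → after 1×micro: 0 ⇒ (c0=52, c1=0)
macro 3: S0 reads c1=0 → after 2×micro: 208; S1 reads c0=208 → after 1×micro: 2 ⇒ (c0=208, c1=2)
macro 4: S0 reads c1=2 → after 2×micro: 844; S1 reads c0=844 → after 1×micro: 0 ⇒ (c0=844, c1=0)

S0 state at macro-step 4 = 844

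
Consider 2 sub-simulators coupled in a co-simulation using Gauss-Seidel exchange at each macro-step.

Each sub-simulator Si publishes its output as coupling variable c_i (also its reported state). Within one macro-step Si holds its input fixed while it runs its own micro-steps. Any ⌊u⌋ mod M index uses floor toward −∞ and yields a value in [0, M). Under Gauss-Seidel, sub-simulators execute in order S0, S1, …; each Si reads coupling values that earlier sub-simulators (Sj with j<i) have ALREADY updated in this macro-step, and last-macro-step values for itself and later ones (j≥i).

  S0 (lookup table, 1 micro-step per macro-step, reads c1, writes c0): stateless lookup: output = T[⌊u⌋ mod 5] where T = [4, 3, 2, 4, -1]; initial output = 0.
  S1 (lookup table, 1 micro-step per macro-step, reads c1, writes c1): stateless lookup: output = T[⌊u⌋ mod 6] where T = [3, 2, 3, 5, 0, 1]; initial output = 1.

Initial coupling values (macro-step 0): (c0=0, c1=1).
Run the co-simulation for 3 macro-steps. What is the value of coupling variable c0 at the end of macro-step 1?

c0 at macro-step 1 = 3

macro 1: S0 reads c1=1 → after 1×micro: 3; S1 reads c1=1 → after 1×micro: 2 ⇒ (c0=3, c1=2)
macro 2: S0 reads c1=2 → after 1×micro: 2; S1 reads c1=2 → after 1×micro: 3 ⇒ (c0=2, c1=3)
macro 3: S0 reads c1=3 → after 1×micro: 4; S1 reads c1=3 → after 1×micro: 5 ⇒ (c0=4, c1=5)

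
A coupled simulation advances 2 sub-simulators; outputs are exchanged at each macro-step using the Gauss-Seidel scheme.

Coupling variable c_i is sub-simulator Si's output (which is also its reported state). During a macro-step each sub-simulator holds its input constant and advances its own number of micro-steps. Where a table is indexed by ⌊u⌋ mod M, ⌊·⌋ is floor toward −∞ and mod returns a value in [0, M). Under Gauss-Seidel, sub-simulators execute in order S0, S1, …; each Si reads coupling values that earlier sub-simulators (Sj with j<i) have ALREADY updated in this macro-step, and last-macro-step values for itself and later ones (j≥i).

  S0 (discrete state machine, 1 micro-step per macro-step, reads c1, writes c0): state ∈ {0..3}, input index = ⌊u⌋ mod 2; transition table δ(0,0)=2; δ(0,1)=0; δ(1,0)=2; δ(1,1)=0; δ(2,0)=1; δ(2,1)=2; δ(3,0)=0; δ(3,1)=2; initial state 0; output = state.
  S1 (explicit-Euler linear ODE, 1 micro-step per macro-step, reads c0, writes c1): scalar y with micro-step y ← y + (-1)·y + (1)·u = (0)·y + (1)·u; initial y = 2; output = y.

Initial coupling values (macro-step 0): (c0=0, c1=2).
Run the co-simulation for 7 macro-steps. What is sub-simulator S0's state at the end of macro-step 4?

macro 1: S0 reads c1=2 → after 1×micro: 2; S1 reads c0=2 → after 1×micro: 2 ⇒ (c0=2, c1=2)
macro 2: S0 reads c1=2 → after 1×micro: 1; S1 reads c0=1 → after 1×micro: 1 ⇒ (c0=1, c1=1)
macro 3: S0 reads c1=1 → after 1×micro: 0; S1 reads c0=0 → after 1×micro: 0 ⇒ (c0=0, c1=0)
macro 4: S0 reads c1=0 → after 1×micro: 2; S1 reads c0=2 → after 1×micro: 2 ⇒ (c0=2, c1=2)
macro 5: S0 reads c1=2 → after 1×micro: 1; S1 reads c0=1 → after 1×micro: 1 ⇒ (c0=1, c1=1)
macro 6: S0 reads c1=1 → after 1×micro: 0; S1 reads c0=0 → after 1×micro: 0 ⇒ (c0=0, c1=0)
macro 7: S0 reads c1=0 → after 1×micro: 2; S1 reads c0=2 → after 1×micro: 2 ⇒ (c0=2, c1=2)

S0 state at macro-step 4 = 2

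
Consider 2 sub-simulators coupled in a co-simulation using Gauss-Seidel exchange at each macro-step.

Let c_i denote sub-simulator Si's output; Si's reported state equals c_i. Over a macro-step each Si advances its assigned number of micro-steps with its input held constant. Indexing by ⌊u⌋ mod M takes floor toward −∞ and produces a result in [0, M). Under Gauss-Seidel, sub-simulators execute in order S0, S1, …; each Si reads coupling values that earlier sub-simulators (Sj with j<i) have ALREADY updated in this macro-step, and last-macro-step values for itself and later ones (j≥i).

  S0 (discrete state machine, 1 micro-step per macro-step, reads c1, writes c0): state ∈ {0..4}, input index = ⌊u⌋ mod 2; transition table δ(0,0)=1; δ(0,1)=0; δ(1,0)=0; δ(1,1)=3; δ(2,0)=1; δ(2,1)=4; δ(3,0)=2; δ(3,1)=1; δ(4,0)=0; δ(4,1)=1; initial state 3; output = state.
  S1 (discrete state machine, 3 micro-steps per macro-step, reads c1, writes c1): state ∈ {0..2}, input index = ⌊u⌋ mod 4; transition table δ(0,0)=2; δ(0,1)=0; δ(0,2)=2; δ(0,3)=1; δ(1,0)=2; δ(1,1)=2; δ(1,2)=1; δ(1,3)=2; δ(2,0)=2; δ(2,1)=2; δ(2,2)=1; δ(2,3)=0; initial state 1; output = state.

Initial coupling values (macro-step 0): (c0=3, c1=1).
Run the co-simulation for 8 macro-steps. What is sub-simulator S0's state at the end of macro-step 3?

S0 state at macro-step 3 = 0

macro 1: S0 reads c1=1 → after 1×micro: 1; S1 reads c1=1 → after 3×micro: 2 ⇒ (c0=1, c1=2)
macro 2: S0 reads c1=2 → after 1×micro: 0; S1 reads c1=2 → after 3×micro: 1 ⇒ (c0=0, c1=1)
macro 3: S0 reads c1=1 → after 1×micro: 0; S1 reads c1=1 → after 3×micro: 2 ⇒ (c0=0, c1=2)
macro 4: S0 reads c1=2 → after 1×micro: 1; S1 reads c1=2 → after 3×micro: 1 ⇒ (c0=1, c1=1)
macro 5: S0 reads c1=1 → after 1×micro: 3; S1 reads c1=1 → after 3×micro: 2 ⇒ (c0=3, c1=2)
macro 6: S0 reads c1=2 → after 1×micro: 2; S1 reads c1=2 → after 3×micro: 1 ⇒ (c0=2, c1=1)
macro 7: S0 reads c1=1 → after 1×micro: 4; S1 reads c1=1 → after 3×micro: 2 ⇒ (c0=4, c1=2)
macro 8: S0 reads c1=2 → after 1×micro: 0; S1 reads c1=2 → after 3×micro: 1 ⇒ (c0=0, c1=1)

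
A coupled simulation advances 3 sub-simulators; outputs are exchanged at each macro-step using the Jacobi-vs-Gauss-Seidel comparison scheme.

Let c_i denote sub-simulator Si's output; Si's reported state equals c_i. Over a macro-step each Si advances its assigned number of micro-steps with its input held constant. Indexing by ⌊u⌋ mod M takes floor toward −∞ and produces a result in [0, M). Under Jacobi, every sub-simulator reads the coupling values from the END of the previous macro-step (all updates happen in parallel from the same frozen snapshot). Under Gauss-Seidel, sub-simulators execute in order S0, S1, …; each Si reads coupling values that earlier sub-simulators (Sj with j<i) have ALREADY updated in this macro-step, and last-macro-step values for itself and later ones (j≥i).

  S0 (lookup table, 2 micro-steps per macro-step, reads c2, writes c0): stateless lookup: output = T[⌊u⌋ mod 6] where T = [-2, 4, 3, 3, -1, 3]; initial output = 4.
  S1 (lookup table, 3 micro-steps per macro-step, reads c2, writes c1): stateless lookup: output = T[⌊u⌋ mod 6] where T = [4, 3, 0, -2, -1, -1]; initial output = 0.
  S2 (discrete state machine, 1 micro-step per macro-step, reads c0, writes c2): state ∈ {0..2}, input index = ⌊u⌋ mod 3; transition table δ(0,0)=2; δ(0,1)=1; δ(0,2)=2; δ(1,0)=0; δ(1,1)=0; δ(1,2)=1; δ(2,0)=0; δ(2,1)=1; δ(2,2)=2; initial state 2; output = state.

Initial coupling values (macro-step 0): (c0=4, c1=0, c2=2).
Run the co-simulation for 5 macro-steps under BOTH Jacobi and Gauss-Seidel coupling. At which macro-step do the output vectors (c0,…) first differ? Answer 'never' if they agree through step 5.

[Jacobi] macro 1: S0 reads c2=2 → after 2×micro: 3; S1 reads c2=2 → after 3×micro: 0; S2 reads c0=4 → after 1×micro: 1 ⇒ (c0=3, c1=0, c2=1)
[Jacobi] macro 2: S0 reads c2=1 → after 2×micro: 4; S1 reads c2=1 → after 3×micro: 3; S2 reads c0=3 → after 1×micro: 0 ⇒ (c0=4, c1=3, c2=0)
[Jacobi] macro 3: S0 reads c2=0 → after 2×micro: -2; S1 reads c2=0 → after 3×micro: 4; S2 reads c0=4 → after 1×micro: 1 ⇒ (c0=-2, c1=4, c2=1)
[Jacobi] macro 4: S0 reads c2=1 → after 2×micro: 4; S1 reads c2=1 → after 3×micro: 3; S2 reads c0=-2 → after 1×micro: 0 ⇒ (c0=4, c1=3, c2=0)
[Jacobi] macro 5: S0 reads c2=0 → after 2×micro: -2; S1 reads c2=0 → after 3×micro: 4; S2 reads c0=4 → after 1×micro: 1 ⇒ (c0=-2, c1=4, c2=1)
[Gauss-Seidel] macro 1: S0 reads c2=2 → after 2×micro: 3; S1 reads c2=2 → after 3×micro: 0; S2 reads c0=3 → after 1×micro: 0 ⇒ (c0=3, c1=0, c2=0)
[Gauss-Seidel] macro 2: S0 reads c2=0 → after 2×micro: -2; S1 reads c2=0 → after 3×micro: 4; S2 reads c0=-2 → after 1×micro: 1 ⇒ (c0=-2, c1=4, c2=1)
[Gauss-Seidel] macro 3: S0 reads c2=1 → after 2×micro: 4; S1 reads c2=1 → after 3×micro: 3; S2 reads c0=4 → after 1×micro: 0 ⇒ (c0=4, c1=3, c2=0)
[Gauss-Seidel] macro 4: S0 reads c2=0 → after 2×micro: -2; S1 reads c2=0 → after 3×micro: 4; S2 reads c0=-2 → after 1×micro: 1 ⇒ (c0=-2, c1=4, c2=1)
[Gauss-Seidel] macro 5: S0 reads c2=1 → after 2×micro: 4; S1 reads c2=1 → after 3×micro: 3; S2 reads c0=4 → after 1×micro: 0 ⇒ (c0=4, c1=3, c2=0)

first divergence at macro-step: 1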